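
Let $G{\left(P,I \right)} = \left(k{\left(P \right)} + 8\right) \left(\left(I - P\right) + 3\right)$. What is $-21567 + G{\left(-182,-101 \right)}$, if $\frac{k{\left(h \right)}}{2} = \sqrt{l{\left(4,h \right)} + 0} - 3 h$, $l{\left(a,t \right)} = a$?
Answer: $71169$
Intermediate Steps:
$k{\left(h \right)} = 4 - 6 h$ ($k{\left(h \right)} = 2 \left(\sqrt{4 + 0} - 3 h\right) = 2 \left(\sqrt{4} - 3 h\right) = 2 \left(2 - 3 h\right) = 4 - 6 h$)
$G{\left(P,I \right)} = \left(12 - 6 P\right) \left(3 + I - P\right)$ ($G{\left(P,I \right)} = \left(\left(4 - 6 P\right) + 8\right) \left(\left(I - P\right) + 3\right) = \left(12 - 6 P\right) \left(3 + I - P\right)$)
$-21567 + G{\left(-182,-101 \right)} = -21567 + \left(36 - -5460 + 6 \left(-182\right)^{2} + 12 \left(-101\right) - \left(-606\right) \left(-182\right)\right) = -21567 + \left(36 + 5460 + 6 \cdot 33124 - 1212 - 110292\right) = -21567 + \left(36 + 5460 + 198744 - 1212 - 110292\right) = -21567 + 92736 = 71169$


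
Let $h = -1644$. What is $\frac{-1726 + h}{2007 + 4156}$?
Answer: $- \frac{3370}{6163} \approx -0.54681$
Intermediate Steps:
$\frac{-1726 + h}{2007 + 4156} = \frac{-1726 - 1644}{2007 + 4156} = - \frac{3370}{6163}$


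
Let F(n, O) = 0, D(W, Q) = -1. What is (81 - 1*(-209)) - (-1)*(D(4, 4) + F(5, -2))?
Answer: 289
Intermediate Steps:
(81 - 1*(-209)) - (-1)*(D(4, 4) + F(5, -2)) = (81 - 1*(-209)) - (-1)*(-1 + 0) = (81 + 209) - (-1)*(-1) = 290 - 1*1 = 290 - 1 = 289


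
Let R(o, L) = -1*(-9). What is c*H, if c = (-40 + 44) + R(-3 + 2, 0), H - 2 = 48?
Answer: 650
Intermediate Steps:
H = 50 (H = 2 + 48 = 50)
R(o, L) = 9
c = 13 (c = (-40 + 44) + 9 = 4 + 9 = 13)
c*H = 13*50 = 650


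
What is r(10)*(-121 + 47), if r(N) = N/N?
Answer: -74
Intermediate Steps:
r(N) = 1
r(10)*(-121 + 47) = 1*(-121 + 47) = 1*(-74) = -74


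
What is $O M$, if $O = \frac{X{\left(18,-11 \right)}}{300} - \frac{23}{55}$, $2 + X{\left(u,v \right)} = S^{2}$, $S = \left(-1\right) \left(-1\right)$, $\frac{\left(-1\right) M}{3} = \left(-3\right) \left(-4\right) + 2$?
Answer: $\frac{9737}{550} \approx 17.704$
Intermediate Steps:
$M = -42$ ($M = - 3 \left(\left(-3\right) \left(-4\right) + 2\right) = - 3 \left(12 + 2\right) = \left(-3\right) 14 = -42$)
$S = 1$
$X{\left(u,v \right)} = -1$ ($X{\left(u,v \right)} = -2 + 1^{2} = -2 + 1 = -1$)
$O = - \frac{1391}{3300}$ ($O = - \frac{1}{300} - \frac{23}{55} = - \frac{1391}{3300} \approx -0.42151$)
$O M = \left(- \frac{1391}{3300}\right) \left(-42\right) = \frac{9737}{550}$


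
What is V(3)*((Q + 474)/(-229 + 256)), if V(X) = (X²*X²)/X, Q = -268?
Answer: 206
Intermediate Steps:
V(X) = X³ (V(X) = X⁴/X = X³)
V(3)*((Q + 474)/(-229 + 256)) = 3³*((-268 + 474)/(-229 + 256)) = 27*(206/27) = 206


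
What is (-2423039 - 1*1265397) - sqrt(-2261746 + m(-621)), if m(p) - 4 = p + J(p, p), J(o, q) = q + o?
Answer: -3688436 - I*sqrt(2263605) ≈ -3.6884e+6 - 1504.5*I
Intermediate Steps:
J(o, q) = o + q
m(p) = 4 + 3*p (m(p) = 4 + (p + (p + p)) = 4 + (p + 2*p) = 4 + 3*p)
(-2423039 - 1*1265397) - sqrt(-2261746 + m(-621)) = (-2423039 - 1*1265397) - sqrt(-2261746 + (4 + 3*(-621))) = (-2423039 - 1265397) - sqrt(-2261746 + (4 - 1863)) = -3688436 - sqrt(-2261746 - 1859) = -3688436 - sqrt(-2263605) = -3688436 - I*sqrt(2263605)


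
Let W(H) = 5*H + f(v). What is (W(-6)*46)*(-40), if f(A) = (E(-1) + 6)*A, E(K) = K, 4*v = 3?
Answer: 48300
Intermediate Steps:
v = 3/4 (v = (1/4)*3 = 3/4 ≈ 0.75000)
f(A) = 5*A (f(A) = (-1 + 6)*A = 5*A)
W(H) = 15/4 + 5*H (W(H) = 5*H + 5*(3/4) = 5*H + 15/4 = 15/4 + 5*H)
(W(-6)*46)*(-40) = ((15/4 + 5*(-6))*46)*(-40) = ((15/4 - 30)*46)*(-40) = -105/4*46*(-40) = -2415/2*(-40) = 48300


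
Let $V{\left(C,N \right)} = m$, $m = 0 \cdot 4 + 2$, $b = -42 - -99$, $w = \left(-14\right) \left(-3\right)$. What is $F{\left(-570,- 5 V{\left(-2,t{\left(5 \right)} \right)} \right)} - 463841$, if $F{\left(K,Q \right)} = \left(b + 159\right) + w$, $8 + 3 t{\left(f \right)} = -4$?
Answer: $-463583$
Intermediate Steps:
$w = 42$
$t{\left(f \right)} = -4$ ($t{\left(f \right)} = - \frac{8}{3} + \frac{1}{3} \left(-4\right) = - \frac{8}{3} - \frac{4}{3} = -4$)
$b = 57$ ($b = -42 + 99 = 57$)
$m = 2$ ($m = 0 + 2 = 2$)
$V{\left(C,N \right)} = 2$
$F{\left(K,Q \right)} = 258$ ($F{\left(K,Q \right)} = \left(57 + 159\right) + 42 = 216 + 42 = 258$)
$F{\left(-570,- 5 V{\left(-2,t{\left(5 \right)} \right)} \right)} - 463841 = 258 - 463841 = -463583$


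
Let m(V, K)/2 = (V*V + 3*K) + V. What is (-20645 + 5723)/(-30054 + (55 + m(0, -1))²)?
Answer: 14922/27653 ≈ 0.53962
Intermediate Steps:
m(V, K) = 2*V + 2*V² + 6*K (m(V, K) = 2*((V*V + 3*K) + V) = 2*((V² + 3*K) + V) = 2*(V + V² + 3*K) = 2*V + 2*V² + 6*K)
(-20645 + 5723)/(-30054 + (55 + m(0, -1))²) = (-20645 + 5723)/(-30054 + (55 + (2*0 + 2*0² + 6*(-1)))²) = -14922/(-30054 + (55 + (0 + 2*0 - 6))²) = -14922/(-30054 + (55 + (0 + 0 - 6))²) = -14922/(-30054 + (55 - 6)²) = -14922/(-30054 + 49²) = -14922/(-30054 + 2401) = -14922/(-27653) = -14922*(-1/27653) = 14922/27653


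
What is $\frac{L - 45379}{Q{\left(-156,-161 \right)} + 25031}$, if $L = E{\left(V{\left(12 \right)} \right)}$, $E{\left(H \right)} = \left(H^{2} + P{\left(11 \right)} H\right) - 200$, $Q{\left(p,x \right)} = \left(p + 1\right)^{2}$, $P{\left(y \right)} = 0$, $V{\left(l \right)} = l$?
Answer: $- \frac{15145}{16352} \approx -0.92619$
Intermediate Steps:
$Q{\left(p,x \right)} = \left(1 + p\right)^{2}$
$E{\left(H \right)} = -200 + H^{2}$ ($E{\left(H \right)} = \left(H^{2} + 0 H\right) - 200 = \left(H^{2} + 0\right) - 200 = H^{2} - 200 = -200 + H^{2}$)
$L = -56$ ($L = -200 + 12^{2} = -200 + 144 = -56$)
$\frac{L - 45379}{Q{\left(-156,-161 \right)} + 25031} = \frac{-56 - 45379}{\left(1 - 156\right)^{2} + 25031} = - \frac{45435}{\left(-155\right)^{2} + 25031} = - \frac{45435}{24025 + 25031} = - \frac{45435}{49056} = \left(-45435\right) \frac{1}{49056} = - \frac{15145}{16352}$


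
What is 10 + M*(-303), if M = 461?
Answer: -139673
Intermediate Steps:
10 + M*(-303) = 10 + 461*(-303) = 10 - 139683 = -139673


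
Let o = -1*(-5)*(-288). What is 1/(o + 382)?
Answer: -1/1058 ≈ -0.00094518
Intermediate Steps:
o = -1440 (o = 5*(-288) = -1440)
1/(o + 382) = 1/(-1440 + 382) = 1/(-1058) = -1/1058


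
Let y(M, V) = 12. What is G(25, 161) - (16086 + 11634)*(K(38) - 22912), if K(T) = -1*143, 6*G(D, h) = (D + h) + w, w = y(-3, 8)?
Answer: 639084633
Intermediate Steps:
w = 12
G(D, h) = 2 + D/6 + h/6 (G(D, h) = ((D + h) + 12)/6 = (12 + D + h)/6 = 2 + D/6 + h/6)
K(T) = -143
G(25, 161) - (16086 + 11634)*(K(38) - 22912) = (2 + (1/6)*25 + (1/6)*161) - (16086 + 11634)*(-143 - 22912) = (2 + 25/6 + 161/6) - 27720*(-23055) = 33 - 1*(-639084600) = 33 + 639084600 = 639084633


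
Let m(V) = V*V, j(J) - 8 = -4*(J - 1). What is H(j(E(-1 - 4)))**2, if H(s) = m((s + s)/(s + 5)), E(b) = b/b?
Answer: 65536/28561 ≈ 2.2946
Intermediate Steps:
E(b) = 1
j(J) = 12 - 4*J (j(J) = 8 - 4*(J - 1) = 8 - 4*(-1 + J) = 8 + (4 - 4*J) = 12 - 4*J)
m(V) = V**2
H(s) = 4*s**2/(5 + s)**2 (H(s) = ((s + s)/(s + 5))**2 = ((2*s)/(5 + s))**2 = (2*s/(5 + s))**2 = 4*s**2/(5 + s)**2)
H(j(E(-1 - 4)))**2 = (4*(12 - 4*1)**2/(5 + (12 - 4*1))**2)**2 = (4*(12 - 4)**2/(5 + (12 - 4))**2)**2 = (4*8**2/(5 + 8)**2)**2 = (4*64/13**2)**2 = (4*64*(1/169))**2 = (256/169)**2 = 65536/28561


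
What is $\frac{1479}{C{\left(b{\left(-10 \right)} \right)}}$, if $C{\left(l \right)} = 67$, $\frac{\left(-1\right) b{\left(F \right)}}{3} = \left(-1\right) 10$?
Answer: $\frac{1479}{67} \approx 22.075$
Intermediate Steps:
$b{\left(F \right)} = 30$ ($b{\left(F \right)} = - 3 \left(\left(-1\right) 10\right) = \left(-3\right) \left(-10\right) = 30$)
$\frac{1479}{C{\left(b{\left(-10 \right)} \right)}} = \frac{1479}{67}$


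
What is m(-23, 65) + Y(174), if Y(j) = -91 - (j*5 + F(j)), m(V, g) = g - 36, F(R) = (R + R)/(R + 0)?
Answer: -934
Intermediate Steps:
F(R) = 2 (F(R) = (2*R)/R = 2)
m(V, g) = -36 + g
Y(j) = -93 - 5*j (Y(j) = -91 - (j*5 + 2) = -91 - (5*j + 2) = -91 - (2 + 5*j) = -91 + (-2 - 5*j) = -93 - 5*j)
m(-23, 65) + Y(174) = (-36 + 65) + (-93 - 5*174) = 29 + (-93 - 870) = 29 - 963 = -934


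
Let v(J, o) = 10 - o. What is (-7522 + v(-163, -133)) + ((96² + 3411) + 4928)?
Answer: 10176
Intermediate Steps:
(-7522 + v(-163, -133)) + ((96² + 3411) + 4928) = (-7522 + (10 - 1*(-133))) + ((96² + 3411) + 4928) = (-7522 + (10 + 133)) + ((9216 + 3411) + 4928) = (-7522 + 143) + (12627 + 4928) = -7379 + 17555 = 10176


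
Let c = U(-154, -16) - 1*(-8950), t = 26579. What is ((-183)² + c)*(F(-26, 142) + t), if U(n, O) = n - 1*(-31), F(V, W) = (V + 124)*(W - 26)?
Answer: 1605765252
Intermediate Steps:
F(V, W) = (-26 + W)*(124 + V) (F(V, W) = (124 + V)*(-26 + W) = (-26 + W)*(124 + V))
U(n, O) = 31 + n (U(n, O) = n + 31 = 31 + n)
c = 8827 (c = (31 - 154) - 1*(-8950) = -123 + 8950 = 8827)
((-183)² + c)*(F(-26, 142) + t) = ((-183)² + 8827)*((-3224 - 26*(-26) + 124*142 - 26*142) + 26579) = (33489 + 8827)*((-3224 + 676 + 17608 - 3692) + 26579) = 42316*(11368 + 26579) = 42316*37947 = 1605765252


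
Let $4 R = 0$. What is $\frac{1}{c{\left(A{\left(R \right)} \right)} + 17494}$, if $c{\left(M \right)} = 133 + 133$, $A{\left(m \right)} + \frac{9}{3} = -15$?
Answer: $\frac{1}{17760} \approx 5.6306 \cdot 10^{-5}$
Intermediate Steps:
$R = 0$ ($R = \frac{1}{4} \cdot 0 = 0$)
$A{\left(m \right)} = -18$ ($A{\left(m \right)} = -3 - 15 = -18$)
$c{\left(M \right)} = 266$
$\frac{1}{c{\left(A{\left(R \right)} \right)} + 17494} = \frac{1}{266 + 17494} = \frac{1}{17760}$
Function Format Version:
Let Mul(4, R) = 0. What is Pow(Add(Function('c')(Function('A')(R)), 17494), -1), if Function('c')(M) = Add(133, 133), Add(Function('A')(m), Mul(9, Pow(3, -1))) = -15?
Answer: Rational(1, 17760) ≈ 5.6306e-5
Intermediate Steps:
R = 0 (R = Mul(Rational(1, 4), 0) = 0)
Function('A')(m) = -18 (Function('A')(m) = Add(-3, -15) = -18)
Function('c')(M) = 266
Pow(Add(Function('c')(Function('A')(R)), 17494), -1) = Pow(Add(266, 17494), -1) = Pow(17760, -1) = Rational(1, 17760)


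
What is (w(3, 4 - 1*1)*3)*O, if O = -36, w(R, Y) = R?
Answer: -324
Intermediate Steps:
(w(3, 4 - 1*1)*3)*O = (3*3)*(-36) = 9*(-36) = -324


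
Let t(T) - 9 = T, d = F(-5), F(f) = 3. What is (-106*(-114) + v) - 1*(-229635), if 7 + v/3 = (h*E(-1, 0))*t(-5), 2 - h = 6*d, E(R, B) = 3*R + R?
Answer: 242466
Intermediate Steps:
E(R, B) = 4*R
d = 3
t(T) = 9 + T
h = -16 (h = 2 - 6*3 = 2 - 1*18 = 2 - 18 = -16)
v = 747 (v = -21 + 3*((-64*(-1))*(9 - 5)) = -21 + 3*(-16*(-4)*4) = -21 + 3*(64*4) = -21 + 3*256 = -21 + 768 = 747)
(-106*(-114) + v) - 1*(-229635) = (-106*(-114) + 747) - 1*(-229635) = (12084 + 747) + 229635 = 12831 + 229635 = 242466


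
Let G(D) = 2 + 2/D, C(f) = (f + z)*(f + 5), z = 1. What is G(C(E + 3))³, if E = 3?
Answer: 3796416/456533 ≈ 8.3158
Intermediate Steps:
C(f) = (1 + f)*(5 + f) (C(f) = (f + 1)*(f + 5) = (1 + f)*(5 + f))
G(C(E + 3))³ = (2 + 2/(5 + (3 + 3)² + 6*(3 + 3)))³ = (2 + 2/(5 + 6² + 6*6))³ = (2 + 2/(5 + 36 + 36))³ = (2 + 2/77)³ = (156/77)³ = 3796416/456533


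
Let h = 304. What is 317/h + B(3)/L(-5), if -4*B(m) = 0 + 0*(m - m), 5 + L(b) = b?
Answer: 317/304 ≈ 1.0428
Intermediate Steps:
L(b) = -5 + b
B(m) = 0 (B(m) = -(0 + 0*(m - m))/4 = -(0 + 0*0)/4 = -(0 + 0)/4 = -¼*0 = 0)
317/h + B(3)/L(-5) = 317/304 + 0/(-5 - 5) = 317*(1/304) + 0/(-10) = 317/304 + 0*(-⅒) = 317/304 + 0 = 317/304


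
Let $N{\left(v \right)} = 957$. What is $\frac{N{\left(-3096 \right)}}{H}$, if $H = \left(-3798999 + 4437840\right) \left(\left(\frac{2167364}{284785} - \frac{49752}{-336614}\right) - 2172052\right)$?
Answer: $- \frac{527244398945}{764471826717081946876} \approx -6.8968 \cdot 10^{-10}$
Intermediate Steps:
$H = - \frac{66509048924386129378212}{47931308995}$ ($H = 638841 \left(\left(2167364 \cdot \frac{1}{284785} - - \frac{24876}{168307}\right) - 2172052\right) = 638841 \left(\left(\frac{2167364}{284785} + \frac{24876}{168307}\right) - 2172052\right) = 638841 \left(\frac{371866844408}{47931308995} - 2172052\right) = 638841 \left(- \frac{104108923698363332}{47931308995}\right) = - \frac{66509048924386129378212}{47931308995} \approx -1.3876 \cdot 10^{12}$)
$\frac{N{\left(-3096 \right)}}{H} = \frac{957}{- \frac{66509048924386129378212}{47931308995}} = 957 \left(- \frac{47931308995}{66509048924386129378212}\right) = - \frac{527244398945}{764471826717081946876}$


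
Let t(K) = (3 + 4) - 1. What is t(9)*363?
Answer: 2178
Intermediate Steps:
t(K) = 6 (t(K) = 7 - 1 = 6)
t(9)*363 = 6*363 = 2178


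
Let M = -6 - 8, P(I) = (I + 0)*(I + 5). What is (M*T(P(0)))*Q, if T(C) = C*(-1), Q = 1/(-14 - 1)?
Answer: 0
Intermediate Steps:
P(I) = I*(5 + I)
M = -14
Q = -1/15 (Q = 1/(-15) = -1/15 ≈ -0.066667)
T(C) = -C
(M*T(P(0)))*Q = -(-14)*0*(5 + 0)*(-1/15) = -(-14)*0*5*(-1/15) = -(-14)*0*(-1/15) = -14*0*(-1/15) = 0*(-1/15) = 0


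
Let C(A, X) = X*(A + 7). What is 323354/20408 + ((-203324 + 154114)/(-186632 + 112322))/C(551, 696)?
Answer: 116648456696875/7362090613008 ≈ 15.844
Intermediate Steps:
C(A, X) = X*(7 + A)
323354/20408 + ((-203324 + 154114)/(-186632 + 112322))/C(551, 696) = 323354/20408 + ((-203324 + 154114)/(-186632 + 112322))/((696*(7 + 551))) = 323354*(1/20408) + (-49210/(-74310))/((696*558)) = 161677/10204 - 49210*(-1/74310)/388368 = 161677/10204 + (4921/7431)*(1/388368) = 161677/10204 + 4921/2885962608 = 116648456696875/7362090613008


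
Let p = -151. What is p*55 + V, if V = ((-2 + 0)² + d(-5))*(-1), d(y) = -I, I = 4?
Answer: -8305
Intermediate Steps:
d(y) = -4 (d(y) = -1*4 = -4)
V = 0 (V = ((-2 + 0)² - 4)*(-1) = ((-2)² - 4)*(-1) = (4 - 4)*(-1) = 0*(-1) = 0)
p*55 + V = -151*55 + 0 = -8305 + 0 = -8305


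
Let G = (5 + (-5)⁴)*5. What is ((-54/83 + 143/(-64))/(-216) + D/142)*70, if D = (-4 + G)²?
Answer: 198731809080385/40732416 ≈ 4.8790e+6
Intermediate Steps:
G = 3150 (G = (5 + 625)*5 = 630*5 = 3150)
D = 9897316 (D = (-4 + 3150)² = 3146² = 9897316)
((-54/83 + 143/(-64))/(-216) + D/142)*70 = ((-54/83 + 143/(-64))/(-216) + 9897316/142)*70 = ((-54*1/83 + 143*(-1/64))*(-1/216) + 9897316*(1/142))*70 = ((-54/83 - 143/64)*(-1/216) + 4948658/71)*70 = (-15325/5312*(-1/216) + 4948658/71)*70 = (15325/1147392 + 4948658/71)*70 = (5678051688011/81464832)*70 = 198731809080385/40732416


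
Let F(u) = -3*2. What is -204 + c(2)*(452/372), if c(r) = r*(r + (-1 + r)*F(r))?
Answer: -19876/93 ≈ -213.72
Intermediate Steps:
F(u) = -6
c(r) = r*(6 - 5*r) (c(r) = r*(r + (-1 + r)*(-6)) = r*(r + (6 - 6*r)) = r*(6 - 5*r))
-204 + c(2)*(452/372) = -204 + (2*(6 - 5*2))*(452/372) = -204 + (2*(6 - 10))*(452*(1/372)) = -204 + (2*(-4))*(113/93) = -204 - 8*113/93 = -204 - 904/93 = -19876/93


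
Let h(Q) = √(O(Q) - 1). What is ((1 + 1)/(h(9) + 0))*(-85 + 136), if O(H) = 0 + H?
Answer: 51*√2/2 ≈ 36.062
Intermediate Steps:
O(H) = H
h(Q) = √(-1 + Q) (h(Q) = √(Q - 1) = √(-1 + Q))
((1 + 1)/(h(9) + 0))*(-85 + 136) = ((1 + 1)/(√(-1 + 9) + 0))*(-85 + 136) = (2/(√8 + 0))*51 = (2/(2*√2 + 0))*51 = (2/((2*√2)))*51 = (2*(√2/4))*51 = (√2/2)*51 = 51*√2/2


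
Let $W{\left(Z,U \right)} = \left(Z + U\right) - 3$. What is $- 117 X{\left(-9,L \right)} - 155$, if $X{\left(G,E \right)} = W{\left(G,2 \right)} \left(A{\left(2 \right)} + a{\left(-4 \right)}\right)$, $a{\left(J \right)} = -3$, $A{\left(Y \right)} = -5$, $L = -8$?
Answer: $-9515$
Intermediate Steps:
$W{\left(Z,U \right)} = -3 + U + Z$ ($W{\left(Z,U \right)} = \left(U + Z\right) - 3 = -3 + U + Z$)
$X{\left(G,E \right)} = 8 - 8 G$ ($X{\left(G,E \right)} = \left(-3 + 2 + G\right) \left(-5 - 3\right) = \left(-1 + G\right) \left(-8\right) = 8 - 8 G$)
$- 117 X{\left(-9,L \right)} - 155 = - 117 \left(8 - -72\right) - 155 = - 117 \left(8 + 72\right) - 155 = \left(-117\right) 80 - 155 = -9360 - 155 = -9515$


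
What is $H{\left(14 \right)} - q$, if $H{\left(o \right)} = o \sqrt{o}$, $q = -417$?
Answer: $417 + 14 \sqrt{14} \approx 469.38$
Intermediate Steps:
$H{\left(o \right)} = o^{\frac{3}{2}}$
$H{\left(14 \right)} - q = 14^{\frac{3}{2}} - -417 = 14 \sqrt{14} + 417 = 417 + 14 \sqrt{14}$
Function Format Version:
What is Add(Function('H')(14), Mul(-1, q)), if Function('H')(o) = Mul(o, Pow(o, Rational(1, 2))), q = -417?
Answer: Add(417, Mul(14, Pow(14, Rational(1, 2)))) ≈ 469.38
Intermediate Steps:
Function('H')(o) = Pow(o, Rational(3, 2))
Add(Function('H')(14), Mul(-1, q)) = Add(Pow(14, Rational(3, 2)), Mul(-1, -417)) = Add(Mul(14, Pow(14, Rational(1, 2))), 417) = Add(417, Mul(14, Pow(14, Rational(1, 2))))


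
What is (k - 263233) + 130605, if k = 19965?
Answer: -112663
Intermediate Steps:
(k - 263233) + 130605 = (19965 - 263233) + 130605 = -243268 + 130605 = -112663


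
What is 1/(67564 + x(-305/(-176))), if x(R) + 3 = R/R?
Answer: 1/67562 ≈ 1.4801e-5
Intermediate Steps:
x(R) = -2 (x(R) = -3 + R/R = -3 + 1 = -2)
1/(67564 + x(-305/(-176))) = 1/(67564 - 2) = 1/67562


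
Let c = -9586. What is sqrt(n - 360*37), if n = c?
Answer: I*sqrt(22906) ≈ 151.35*I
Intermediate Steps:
n = -9586
sqrt(n - 360*37) = sqrt(-9586 - 360*37) = sqrt(-9586 - 13320) = sqrt(-22906) = I*sqrt(22906)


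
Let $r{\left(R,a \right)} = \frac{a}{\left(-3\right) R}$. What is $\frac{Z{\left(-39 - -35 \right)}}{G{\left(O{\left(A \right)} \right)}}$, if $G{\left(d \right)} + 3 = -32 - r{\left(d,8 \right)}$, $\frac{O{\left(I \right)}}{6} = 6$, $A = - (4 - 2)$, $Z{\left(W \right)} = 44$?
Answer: $- \frac{1188}{943} \approx -1.2598$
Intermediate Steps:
$r{\left(R,a \right)} = - \frac{a}{3 R}$ ($r{\left(R,a \right)} = a \left(- \frac{1}{3 R}\right) = - \frac{a}{3 R}$)
$A = -2$ ($A = \left(-1\right) 2 = -2$)
$O{\left(I \right)} = 36$ ($O{\left(I \right)} = 6 \cdot 6 = 36$)
$G{\left(d \right)} = -35 + \frac{8}{3 d}$ ($G{\left(d \right)} = -3 - \left(32 - \frac{8}{3 d}\right) = -35 + \frac{8}{3 d}$)
$\frac{Z{\left(-39 - -35 \right)}}{G{\left(O{\left(A \right)} \right)}} = \frac{44}{-35 + \frac{8}{3 \cdot 36}} = \frac{44}{-35 + \frac{8}{3} \cdot \frac{1}{36}} = \frac{44}{-35 + \frac{2}{27}} = \frac{44}{- \frac{943}{27}} = 44 \left(- \frac{27}{943}\right) = - \frac{1188}{943}$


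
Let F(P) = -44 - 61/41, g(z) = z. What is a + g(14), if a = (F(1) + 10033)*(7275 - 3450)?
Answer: 1566292174/41 ≈ 3.8202e+7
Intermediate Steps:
F(P) = -1865/41 (F(P) = -44 - 61/41 = -1865/41)
a = 1566291600/41 (a = (-1865/41 + 10033)*(7275 - 3450) = (409488/41)*3825 = 1566291600/41 ≈ 3.8202e+7)
a + g(14) = 1566291600/41 + 14 = 1566292174/41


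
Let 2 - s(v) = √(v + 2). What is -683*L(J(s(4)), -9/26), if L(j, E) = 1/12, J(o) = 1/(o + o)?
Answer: -683/12 ≈ -56.917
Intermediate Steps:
s(v) = 2 - √(2 + v) (s(v) = 2 - √(v + 2) = 2 - √(2 + v))
J(o) = 1/(2*o)
L(j, E) = 1/12
-683*L(J(s(4)), -9/26) = -683*1/12 = -683/12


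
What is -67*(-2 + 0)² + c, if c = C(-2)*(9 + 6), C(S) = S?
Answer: -298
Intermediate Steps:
c = -30 (c = -2*(9 + 6) = -2*15 = -30)
-67*(-2 + 0)² + c = -67*(-2 + 0)² - 30 = -67*(-2)² - 30 = -67*4 - 30 = -268 - 30 = -298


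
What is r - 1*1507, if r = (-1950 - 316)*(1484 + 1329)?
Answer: -6375765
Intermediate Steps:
r = -6374258 (r = -2266*2813 = -6374258)
r - 1*1507 = -6374258 - 1*1507 = -6374258 - 1507 = -6375765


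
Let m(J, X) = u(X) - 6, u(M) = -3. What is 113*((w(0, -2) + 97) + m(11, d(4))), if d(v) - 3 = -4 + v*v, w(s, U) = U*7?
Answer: 8362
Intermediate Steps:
w(s, U) = 7*U
d(v) = -1 + v**2 (d(v) = 3 + (-4 + v*v) = 3 + (-4 + v**2) = -1 + v**2)
m(J, X) = -9 (m(J, X) = -3 - 6 = -9)
113*((w(0, -2) + 97) + m(11, d(4))) = 113*((7*(-2) + 97) - 9) = 113*((-14 + 97) - 9) = 113*(83 - 9) = 113*74 = 8362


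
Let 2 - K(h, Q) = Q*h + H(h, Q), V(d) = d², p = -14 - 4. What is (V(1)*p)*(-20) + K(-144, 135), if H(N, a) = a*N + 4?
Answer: 39238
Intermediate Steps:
H(N, a) = 4 + N*a (H(N, a) = N*a + 4 = 4 + N*a)
p = -18
K(h, Q) = -2 - 2*Q*h (K(h, Q) = 2 - (Q*h + (4 + h*Q)) = 2 - (Q*h + (4 + Q*h)) = 2 - (4 + 2*Q*h) = 2 + (-4 - 2*Q*h) = -2 - 2*Q*h)
(V(1)*p)*(-20) + K(-144, 135) = (1²*(-18))*(-20) + (-2 - 2*135*(-144)) = (1*(-18))*(-20) + (-2 + 38880) = -18*(-20) + 38878 = 360 + 38878 = 39238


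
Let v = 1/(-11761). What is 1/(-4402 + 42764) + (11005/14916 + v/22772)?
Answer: 7066950870668225/9578093188947954 ≈ 0.73782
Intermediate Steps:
v = -1/11761 ≈ -8.5027e-5
1/(-4402 + 42764) + (11005/14916 + v/22772) = 1/(-4402 + 42764) + (11005/14916 - 1/11761/22772) = 1/38362 + (11005*(1/14916) - 1/11761*1/22772) = 1/38362 + (11005/14916 - 1/267821492) = 1/38362 + 184210969034/249676585917 = 7066950870668225/9578093188947954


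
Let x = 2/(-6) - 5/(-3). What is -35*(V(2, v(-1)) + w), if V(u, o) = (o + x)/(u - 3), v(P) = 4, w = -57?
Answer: 6545/3 ≈ 2181.7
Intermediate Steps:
x = 4/3 (x = 2*(-⅙) - 5*(-⅓) = -⅓ + 5/3 = 4/3 ≈ 1.3333)
V(u, o) = (4/3 + o)/(-3 + u) (V(u, o) = (o + 4/3)/(u - 3) = (4/3 + o)/(-3 + u))
-35*(V(2, v(-1)) + w) = -35*((4/3 + 4)/(-3 + 2) - 57) = -35*((16/3)/(-1) - 57) = -35*(-1*16/3 - 57) = -35*(-16/3 - 57) = -35*(-187/3) = 6545/3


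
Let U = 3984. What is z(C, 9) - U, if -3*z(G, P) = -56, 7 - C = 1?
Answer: -11896/3 ≈ -3965.3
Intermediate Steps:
C = 6 (C = 7 - 1*1 = 7 - 1 = 6)
z(G, P) = 56/3 (z(G, P) = -⅓*(-56) = 56/3)
z(C, 9) - U = 56/3 - 1*3984 = 56/3 - 3984 = -11896/3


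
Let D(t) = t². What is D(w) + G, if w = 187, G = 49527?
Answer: 84496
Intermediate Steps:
D(w) + G = 187² + 49527 = 34969 + 49527 = 84496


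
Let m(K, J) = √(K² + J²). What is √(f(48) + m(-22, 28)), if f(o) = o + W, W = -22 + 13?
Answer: √(39 + 2*√317) ≈ 8.6376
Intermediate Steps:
m(K, J) = √(J² + K²)
W = -9
f(o) = -9 + o (f(o) = o - 9 = -9 + o)
√(f(48) + m(-22, 28)) = √((-9 + 48) + √(28² + (-22)²)) = √(39 + √(784 + 484)) = √(39 + √1268) = √(39 + 2*√317)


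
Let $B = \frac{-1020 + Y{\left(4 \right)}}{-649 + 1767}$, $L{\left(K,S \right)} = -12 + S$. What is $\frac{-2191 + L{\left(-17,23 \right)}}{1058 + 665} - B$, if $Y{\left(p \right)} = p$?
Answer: $- \frac{343336}{963157} \approx -0.35647$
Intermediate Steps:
$B = - \frac{508}{559}$ ($B = \frac{-1020 + 4}{-649 + 1767} = - \frac{1016}{1118} = \left(-1016\right) \frac{1}{1118} = - \frac{508}{559} \approx -0.90877$)
$\frac{-2191 + L{\left(-17,23 \right)}}{1058 + 665} - B = \frac{-2191 + \left(-12 + 23\right)}{1058 + 665} - - \frac{508}{559} = \frac{-2191 + 11}{1723} + \frac{508}{559} = \left(-2180\right) \frac{1}{1723} + \frac{508}{559} = - \frac{2180}{1723} + \frac{508}{559} = - \frac{343336}{963157}$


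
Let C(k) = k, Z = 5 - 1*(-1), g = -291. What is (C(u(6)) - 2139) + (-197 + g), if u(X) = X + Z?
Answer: -2615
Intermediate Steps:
Z = 6 (Z = 5 + 1 = 6)
u(X) = 6 + X (u(X) = X + 6 = 6 + X)
(C(u(6)) - 2139) + (-197 + g) = ((6 + 6) - 2139) + (-197 - 291) = (12 - 2139) - 488 = -2127 - 488 = -2615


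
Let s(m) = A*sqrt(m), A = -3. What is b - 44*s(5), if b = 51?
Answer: 51 + 132*sqrt(5) ≈ 346.16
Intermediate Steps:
s(m) = -3*sqrt(m)
b - 44*s(5) = 51 - (-132)*sqrt(5) = 51 + 132*sqrt(5)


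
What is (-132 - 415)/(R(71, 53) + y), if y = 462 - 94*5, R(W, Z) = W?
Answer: -547/63 ≈ -8.6825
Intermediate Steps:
y = -8 (y = 462 - 470 = -8)
(-132 - 415)/(R(71, 53) + y) = (-132 - 415)/(71 - 8) = -547/63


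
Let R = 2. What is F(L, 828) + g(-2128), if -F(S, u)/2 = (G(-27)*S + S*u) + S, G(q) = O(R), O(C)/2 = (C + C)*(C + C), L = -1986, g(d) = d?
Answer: 3417764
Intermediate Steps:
O(C) = 8*C² (O(C) = 2*((C + C)*(C + C)) = 2*((2*C)*(2*C)) = 2*(4*C²) = 8*C²)
G(q) = 32 (G(q) = 8*2² = 8*4 = 32)
F(S, u) = -66*S - 2*S*u (F(S, u) = -2*((32*S + S*u) + S) = -2*(33*S + S*u) = -66*S - 2*S*u)
F(L, 828) + g(-2128) = -2*(-1986)*(33 + 828) - 2128 = -2*(-1986)*861 - 2128 = 3419892 - 2128 = 3417764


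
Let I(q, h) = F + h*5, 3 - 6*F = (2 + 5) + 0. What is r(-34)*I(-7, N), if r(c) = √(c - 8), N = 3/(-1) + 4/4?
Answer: -32*I*√42/3 ≈ -69.128*I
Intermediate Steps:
F = -⅔ (F = ½ - ((2 + 5) + 0)/6 = ½ - (7 + 0)/6 = ½ - ⅙*7 = ½ - 7/6 = -⅔ ≈ -0.66667)
N = -2 (N = 3*(-1) + 4*(¼) = -3 + 1 = -2)
r(c) = √(-8 + c)
I(q, h) = -⅔ + 5*h (I(q, h) = -⅔ + h*5 = -⅔ + 5*h)
r(-34)*I(-7, N) = √(-8 - 34)*(-⅔ + 5*(-2)) = √(-42)*(-⅔ - 10) = (I*√42)*(-32/3) = -32*I*√42/3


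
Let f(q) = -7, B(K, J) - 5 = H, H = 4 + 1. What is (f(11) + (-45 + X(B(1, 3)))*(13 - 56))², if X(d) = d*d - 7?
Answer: 4289041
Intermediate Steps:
H = 5
B(K, J) = 10 (B(K, J) = 5 + 5 = 10)
X(d) = -7 + d² (X(d) = d² - 7 = -7 + d²)
(f(11) + (-45 + X(B(1, 3)))*(13 - 56))² = (-7 + (-45 + (-7 + 10²))*(13 - 56))² = (-7 + (-45 + (-7 + 100))*(-43))² = (-7 + (-45 + 93)*(-43))² = (-7 + 48*(-43))² = (-7 - 2064)² = (-2071)² = 4289041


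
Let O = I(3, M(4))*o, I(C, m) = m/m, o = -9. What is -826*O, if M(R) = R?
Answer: 7434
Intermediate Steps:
I(C, m) = 1
O = -9 (O = 1*(-9) = -9)
-826*O = -826*(-9) = 7434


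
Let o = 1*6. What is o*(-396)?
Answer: -2376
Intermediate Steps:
o = 6
o*(-396) = 6*(-396) = -2376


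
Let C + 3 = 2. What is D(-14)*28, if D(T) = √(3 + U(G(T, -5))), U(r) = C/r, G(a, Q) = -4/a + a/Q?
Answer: 238*√3/9 ≈ 45.803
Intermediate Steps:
C = -1 (C = -3 + 2 = -1)
U(r) = -1/r
D(T) = √(3 - 1/(-4/T - T/5)) (D(T) = √(3 - 1/(-4/T + T/(-5))) = √(3 - 1/(-4/T + T*(-⅕))) = √(3 - 1/(-4/T - T/5)))
D(-14)*28 = √((60 + 3*(-14)² + 5*(-14))/(20 + (-14)²))*28 = √((60 + 3*196 - 70)/(20 + 196))*28 = √((60 + 588 - 70)/216)*28 = √((1/216)*578)*28 = √(289/108)*28 = (17*√3/18)*28 = 238*√3/9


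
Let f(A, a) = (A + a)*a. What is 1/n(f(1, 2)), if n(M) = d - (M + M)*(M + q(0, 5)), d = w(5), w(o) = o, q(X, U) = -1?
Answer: -1/55 ≈ -0.018182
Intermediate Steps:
d = 5
f(A, a) = a*(A + a)
n(M) = 5 - 2*M*(-1 + M) (n(M) = 5 - (M + M)*(M - 1) = 5 - 2*M*(-1 + M))
1/n(f(1, 2)) = 1/(5 - 2*4*(1 + 2)**2 + 2*(2*(1 + 2))) = 1/(5 - 2*(2*3)**2 + 2*(2*3)) = 1/(5 - 2*6**2 + 2*6) = 1/(5 - 2*36 + 12) = 1/(5 - 72 + 12) = 1/(-55) = -1/55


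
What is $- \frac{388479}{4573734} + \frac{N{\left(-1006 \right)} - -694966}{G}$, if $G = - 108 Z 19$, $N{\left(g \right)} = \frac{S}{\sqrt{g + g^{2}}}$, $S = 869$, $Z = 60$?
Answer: $- \frac{268868263127}{46926510840} - \frac{869 \sqrt{1011030}}{124478013600} \approx -5.7296$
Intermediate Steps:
$N{\left(g \right)} = \frac{869}{\sqrt{g + g^{2}}}$
$G = -123120$ ($G = \left(-108\right) 60 \cdot 19 = \left(-6480\right) 19 = -123120$)
$- \frac{388479}{4573734} + \frac{N{\left(-1006 \right)} - -694966}{G} = - \frac{388479}{4573734} + \frac{\frac{869}{\sqrt{1011030}} - -694966}{-123120} = \left(-388479\right) \frac{1}{4573734} + \left(\frac{869}{\sqrt{1011030}} + 694966\right) \left(- \frac{1}{123120}\right) = - \frac{129493}{1524578} + \left(\frac{869}{\sqrt{1011030}} + 694966\right) \left(- \frac{1}{123120}\right) = - \frac{129493}{1524578} + \left(869 \frac{\sqrt{1011030}}{1011030} + 694966\right) \left(- \frac{1}{123120}\right) = - \frac{129493}{1524578} + \left(\frac{869 \sqrt{1011030}}{1011030} + 694966\right) \left(- \frac{1}{123120}\right) = - \frac{129493}{1524578} + \left(694966 + \frac{869 \sqrt{1011030}}{1011030}\right) \left(- \frac{1}{123120}\right) = - \frac{129493}{1524578} - \left(\frac{347483}{61560} + \frac{869 \sqrt{1011030}}{124478013600}\right) = - \frac{268868263127}{46926510840} - \frac{869 \sqrt{1011030}}{124478013600}$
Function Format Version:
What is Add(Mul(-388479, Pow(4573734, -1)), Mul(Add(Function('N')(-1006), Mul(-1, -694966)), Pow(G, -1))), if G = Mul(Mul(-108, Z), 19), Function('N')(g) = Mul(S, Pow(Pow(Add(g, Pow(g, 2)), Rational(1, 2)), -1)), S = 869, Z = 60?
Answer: Add(Rational(-268868263127, 46926510840), Mul(Rational(-869, 124478013600), Pow(1011030, Rational(1, 2)))) ≈ -5.7296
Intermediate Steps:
Function('N')(g) = Mul(869, Pow(Add(g, Pow(g, 2)), Rational(-1, 2))) (Function('N')(g) = Mul(869, Pow(Pow(Add(g, Pow(g, 2)), Rational(1, 2)), -1)) = Mul(869, Pow(Add(g, Pow(g, 2)), Rational(-1, 2))))
G = -123120 (G = Mul(Mul(-108, 60), 19) = Mul(-6480, 19) = -123120)
Add(Mul(-388479, Pow(4573734, -1)), Mul(Add(Function('N')(-1006), Mul(-1, -694966)), Pow(G, -1))) = Add(Mul(-388479, Pow(4573734, -1)), Mul(Add(Mul(869, Pow(Mul(-1006, Add(1, -1006)), Rational(-1, 2))), Mul(-1, -694966)), Pow(-123120, -1))) = Add(Mul(-388479, Rational(1, 4573734)), Mul(Add(Mul(869, Pow(Mul(-1006, -1005), Rational(-1, 2))), 694966), Rational(-1, 123120))) = Add(Rational(-129493, 1524578), Mul(Add(Mul(869, Pow(1011030, Rational(-1, 2))), 694966), Rational(-1, 123120))) = Add(Rational(-129493, 1524578), Mul(Add(Mul(869, Mul(Rational(1, 1011030), Pow(1011030, Rational(1, 2)))), 694966), Rational(-1, 123120))) = Add(Rational(-129493, 1524578), Mul(Add(Mul(Rational(869, 1011030), Pow(1011030, Rational(1, 2))), 694966), Rational(-1, 123120))) = Add(Rational(-129493, 1524578), Mul(Add(694966, Mul(Rational(869, 1011030), Pow(1011030, Rational(1, 2)))), Rational(-1, 123120))) = Add(Rational(-129493, 1524578), Add(Rational(-347483, 61560), Mul(Rational(-869, 124478013600), Pow(1011030, Rational(1, 2))))) = Add(Rational(-268868263127, 46926510840), Mul(Rational(-869, 124478013600), Pow(1011030, Rational(1, 2))))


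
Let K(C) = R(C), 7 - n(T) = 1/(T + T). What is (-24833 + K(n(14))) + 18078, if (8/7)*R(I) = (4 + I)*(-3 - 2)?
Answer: -217695/32 ≈ -6803.0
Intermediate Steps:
n(T) = 7 - 1/(2*T) (n(T) = 7 - 1/(T + T) = 7 - 1/(2*T))
R(I) = -35/2 - 35*I/8 (R(I) = 7*((4 + I)*(-3 - 2))/8 = 7*((4 + I)*(-5))/8 = 7*(-20 - 5*I)/8 = -35/2 - 35*I/8)
K(C) = -35/2 - 35*C/8
(-24833 + K(n(14))) + 18078 = (-24833 + (-35/2 - 35*(7 - ½/14)/8)) + 18078 = (-24833 + (-35/2 - 35*(7 - ½*1/14)/8)) + 18078 = (-24833 + (-35/2 - 35*(7 - 1/28)/8)) + 18078 = (-24833 + (-35/2 - 35/8*195/28)) + 18078 = (-24833 + (-35/2 - 975/32)) + 18078 = (-24833 - 1535/32) + 18078 = -796191/32 + 18078 = -217695/32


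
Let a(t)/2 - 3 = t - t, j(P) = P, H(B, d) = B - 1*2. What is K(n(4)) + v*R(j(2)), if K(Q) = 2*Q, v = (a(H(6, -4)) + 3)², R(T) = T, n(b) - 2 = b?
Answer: 174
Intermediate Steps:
H(B, d) = -2 + B (H(B, d) = B - 2 = -2 + B)
n(b) = 2 + b
a(t) = 6 (a(t) = 6 + 2*(t - t) = 6 + 2*0 = 6 + 0 = 6)
v = 81 (v = (6 + 3)² = 9² = 81)
K(n(4)) + v*R(j(2)) = 2*(2 + 4) + 81*2 = 2*6 + 162 = 12 + 162 = 174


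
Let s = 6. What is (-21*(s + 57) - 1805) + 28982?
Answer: 25854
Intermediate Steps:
(-21*(s + 57) - 1805) + 28982 = (-21*(6 + 57) - 1805) + 28982 = (-21*63 - 1805) + 28982 = (-1323 - 1805) + 28982 = -3128 + 28982 = 25854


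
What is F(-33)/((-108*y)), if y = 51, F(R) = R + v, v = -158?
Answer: 191/5508 ≈ 0.034677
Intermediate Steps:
F(R) = -158 + R (F(R) = R - 158 = -158 + R)
F(-33)/((-108*y)) = (-158 - 33)/((-108*51)) = -191/(-5508) = -191*(-1/5508) = 191/5508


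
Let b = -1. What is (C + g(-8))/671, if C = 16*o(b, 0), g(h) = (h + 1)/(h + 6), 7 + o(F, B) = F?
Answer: -249/1342 ≈ -0.18554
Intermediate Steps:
o(F, B) = -7 + F
g(h) = (1 + h)/(6 + h)
C = -128 (C = 16*(-7 - 1) = 16*(-8) = -128)
(C + g(-8))/671 = (-128 + (1 - 8)/(6 - 8))/671 = (-128 - 7/(-2))*(1/671) = (-128 - 1/2*(-7))*(1/671) = (-128 + 7/2)*(1/671) = -249/2*1/671 = -249/1342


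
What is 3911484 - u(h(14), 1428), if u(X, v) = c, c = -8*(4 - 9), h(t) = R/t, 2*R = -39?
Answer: 3911444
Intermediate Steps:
R = -39/2 (R = (1/2)*(-39) = -39/2 ≈ -19.500)
h(t) = -39/(2*t)
c = 40 (c = -8*(-5) = 40)
u(X, v) = 40
3911484 - u(h(14), 1428) = 3911484 - 1*40 = 3911484 - 40 = 3911444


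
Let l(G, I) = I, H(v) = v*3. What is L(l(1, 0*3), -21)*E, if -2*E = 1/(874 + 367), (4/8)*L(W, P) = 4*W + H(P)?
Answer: 63/1241 ≈ 0.050766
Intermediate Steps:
H(v) = 3*v
L(W, P) = 6*P + 8*W (L(W, P) = 2*(4*W + 3*P) = 2*(3*P + 4*W) = 6*P + 8*W)
E = -1/2482 (E = -1/(2*(874 + 367)) = -1/2/1241 = -1/2*1/1241 = -1/2482 ≈ -0.00040290)
L(l(1, 0*3), -21)*E = (6*(-21) + 8*(0*3))*(-1/2482) = (-126 + 8*0)*(-1/2482) = (-126 + 0)*(-1/2482) = -126*(-1/2482) = 63/1241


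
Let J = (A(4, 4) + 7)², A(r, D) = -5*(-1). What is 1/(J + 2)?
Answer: 1/146 ≈ 0.0068493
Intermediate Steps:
A(r, D) = 5
J = 144 (J = (5 + 7)² = 12² = 144)
1/(J + 2) = 1/(144 + 2) = 1/146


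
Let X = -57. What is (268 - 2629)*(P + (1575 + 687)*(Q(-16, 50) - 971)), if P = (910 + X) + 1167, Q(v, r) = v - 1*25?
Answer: 5399899764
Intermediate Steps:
Q(v, r) = -25 + v (Q(v, r) = v - 25 = -25 + v)
P = 2020 (P = (910 - 57) + 1167 = 853 + 1167 = 2020)
(268 - 2629)*(P + (1575 + 687)*(Q(-16, 50) - 971)) = (268 - 2629)*(2020 + (1575 + 687)*((-25 - 16) - 971)) = -2361*(2020 + 2262*(-41 - 971)) = -2361*(2020 + 2262*(-1012)) = -2361*(2020 - 2289144) = -2361*(-2287124) = 5399899764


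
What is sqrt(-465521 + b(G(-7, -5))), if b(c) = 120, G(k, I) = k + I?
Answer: I*sqrt(465401) ≈ 682.2*I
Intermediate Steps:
G(k, I) = I + k
sqrt(-465521 + b(G(-7, -5))) = sqrt(-465521 + 120) = sqrt(-465401) = I*sqrt(465401)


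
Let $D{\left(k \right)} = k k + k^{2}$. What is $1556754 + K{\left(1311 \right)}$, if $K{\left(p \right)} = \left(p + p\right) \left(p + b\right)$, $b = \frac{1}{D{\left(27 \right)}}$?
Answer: $\frac{1213590065}{243} \approx 4.9942 \cdot 10^{6}$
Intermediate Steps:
$D{\left(k \right)} = 2 k^{2}$ ($D{\left(k \right)} = k^{2} + k^{2} = 2 k^{2}$)
$b = \frac{1}{1458}$ ($b = \frac{1}{2 \cdot 27^{2}} = \frac{1}{2 \cdot 729} = \frac{1}{1458} \approx 0.00068587$)
$K{\left(p \right)} = 2 p \left(\frac{1}{1458} + p\right)$ ($K{\left(p \right)} = \left(p + p\right) \left(p + \frac{1}{1458}\right) = 2 p \left(\frac{1}{1458} + p\right)$)
$1556754 + K{\left(1311 \right)} = 1556754 + \frac{1}{729} \cdot 1311 \left(1 + 1458 \cdot 1311\right) = 1556754 + \frac{1}{729} \cdot 1311 \left(1 + 1911438\right) = 1556754 + \frac{1}{729} \cdot 1311 \cdot 1911439 = 1556754 + \frac{835298843}{243} = \frac{1213590065}{243}$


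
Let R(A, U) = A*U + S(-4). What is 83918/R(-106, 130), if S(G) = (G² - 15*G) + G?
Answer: -41959/6854 ≈ -6.1218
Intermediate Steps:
S(G) = G² - 14*G
R(A, U) = 72 + A*U (R(A, U) = A*U - 4*(-14 - 4) = A*U - 4*(-18) = A*U + 72 = 72 + A*U)
83918/R(-106, 130) = 83918/(72 - 106*130) = 83918/(72 - 13780) = 83918/(-13708) = 83918*(-1/13708) = -41959/6854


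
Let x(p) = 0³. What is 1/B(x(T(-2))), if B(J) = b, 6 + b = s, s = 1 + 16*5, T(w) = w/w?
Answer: 1/75 ≈ 0.013333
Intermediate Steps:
T(w) = 1
x(p) = 0
s = 81 (s = 1 + 80 = 81)
b = 75 (b = -6 + 81 = 75)
B(J) = 75
1/B(x(T(-2))) = 1/75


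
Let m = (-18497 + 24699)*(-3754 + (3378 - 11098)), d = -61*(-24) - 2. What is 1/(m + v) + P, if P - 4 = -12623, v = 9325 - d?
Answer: -897890874816/71153885 ≈ -12619.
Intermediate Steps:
d = 1462 (d = 1464 - 2 = 1462)
v = 7863 (v = 9325 - 1*1462 = 9325 - 1462 = 7863)
P = -12619 (P = 4 - 12623 = -12619)
m = -71161748 (m = 6202*(-3754 - 7720) = 6202*(-11474) = -71161748)
1/(m + v) + P = 1/(-71161748 + 7863) - 12619 = 1/(-71153885) - 12619 = -1/71153885 - 12619 = -897890874816/71153885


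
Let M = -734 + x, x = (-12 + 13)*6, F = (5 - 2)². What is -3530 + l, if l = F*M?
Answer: -10082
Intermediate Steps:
F = 9 (F = 3² = 9)
x = 6 (x = 1*6 = 6)
M = -728 (M = -734 + 6 = -728)
l = -6552 (l = 9*(-728) = -6552)
-3530 + l = -3530 - 6552 = -10082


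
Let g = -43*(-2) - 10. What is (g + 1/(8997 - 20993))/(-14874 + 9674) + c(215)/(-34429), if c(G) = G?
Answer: -8960055031/429530695360 ≈ -0.020860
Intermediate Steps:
g = 76 (g = 86 - 10 = 76)
(g + 1/(8997 - 20993))/(-14874 + 9674) + c(215)/(-34429) = (76 + 1/(8997 - 20993))/(-14874 + 9674) + 215/(-34429) = (76 + 1/(-11996))/(-5200) + 215*(-1/34429) = (76 - 1/11996)*(-1/5200) - 215/34429 = (911695/11996)*(-1/5200) - 215/34429 = -182339/12475840 - 215/34429 = -8960055031/429530695360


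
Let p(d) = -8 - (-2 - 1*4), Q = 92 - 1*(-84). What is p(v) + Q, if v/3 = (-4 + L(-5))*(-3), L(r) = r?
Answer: 174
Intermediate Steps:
Q = 176 (Q = 92 + 84 = 176)
v = 81 (v = 3*((-4 - 5)*(-3)) = 3*(-9*(-3)) = 3*27 = 81)
p(d) = -2 (p(d) = -8 - (-2 - 4) = -8 - 1*(-6) = -8 + 6 = -2)
p(v) + Q = -2 + 176 = 174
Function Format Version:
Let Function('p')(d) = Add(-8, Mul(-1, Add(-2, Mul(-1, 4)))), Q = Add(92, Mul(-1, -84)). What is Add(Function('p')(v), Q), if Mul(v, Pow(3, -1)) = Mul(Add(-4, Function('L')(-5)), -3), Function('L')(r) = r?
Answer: 174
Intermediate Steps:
Q = 176 (Q = Add(92, 84) = 176)
v = 81 (v = Mul(3, Mul(Add(-4, -5), -3)) = Mul(3, Mul(-9, -3)) = Mul(3, 27) = 81)
Function('p')(d) = -2 (Function('p')(d) = Add(-8, Mul(-1, Add(-2, -4))) = Add(-8, Mul(-1, -6)) = Add(-8, 6) = -2)
Add(Function('p')(v), Q) = Add(-2, 176) = 174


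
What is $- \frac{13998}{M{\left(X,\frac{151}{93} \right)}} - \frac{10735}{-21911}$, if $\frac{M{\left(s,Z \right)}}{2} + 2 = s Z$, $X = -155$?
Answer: $\frac{468234602}{16674271} \approx 28.081$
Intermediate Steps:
$M{\left(s,Z \right)} = -4 + 2 Z s$ ($M{\left(s,Z \right)} = -4 + 2 s Z = -4 + 2 Z s$)
$- \frac{13998}{M{\left(X,\frac{151}{93} \right)}} - \frac{10735}{-21911} = - \frac{13998}{-4 + 2 \cdot \frac{151}{93} \left(-155\right)} - \frac{10735}{-21911} = - \frac{13998}{-4 + 2 \cdot 151 \cdot \frac{1}{93} \left(-155\right)} - - \frac{10735}{21911} = - \frac{13998}{-4 + 2 \cdot \frac{151}{93} \left(-155\right)} + \frac{10735}{21911} = - \frac{13998}{-4 - \frac{1510}{3}} + \frac{10735}{21911} = - \frac{13998}{- \frac{1522}{3}} + \frac{10735}{21911} = \left(-13998\right) \left(- \frac{3}{1522}\right) + \frac{10735}{21911} = \frac{20997}{761} + \frac{10735}{21911} = \frac{468234602}{16674271}$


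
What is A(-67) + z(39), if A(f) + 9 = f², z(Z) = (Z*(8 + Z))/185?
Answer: 830633/185 ≈ 4489.9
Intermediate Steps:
z(Z) = Z*(8 + Z)/185 (z(Z) = (Z*(8 + Z))*(1/185) = Z*(8 + Z)/185)
A(f) = -9 + f²
A(-67) + z(39) = (-9 + (-67)²) + (1/185)*39*(8 + 39) = (-9 + 4489) + (1/185)*39*47 = 4480 + 1833/185 = 830633/185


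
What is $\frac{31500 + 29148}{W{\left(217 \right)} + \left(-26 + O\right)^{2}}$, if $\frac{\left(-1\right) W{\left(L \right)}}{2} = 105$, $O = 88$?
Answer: $\frac{30324}{1817} \approx 16.689$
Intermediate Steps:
$W{\left(L \right)} = -210$ ($W{\left(L \right)} = \left(-2\right) 105 = -210$)
$\frac{31500 + 29148}{W{\left(217 \right)} + \left(-26 + O\right)^{2}} = \frac{31500 + 29148}{-210 + \left(-26 + 88\right)^{2}} = \frac{60648}{-210 + 62^{2}} = \frac{60648}{-210 + 3844} = \frac{60648}{3634} = 60648 \cdot \frac{1}{3634} = \frac{30324}{1817}$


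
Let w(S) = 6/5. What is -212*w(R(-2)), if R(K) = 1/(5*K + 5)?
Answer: -1272/5 ≈ -254.40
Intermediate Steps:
R(K) = 1/(5 + 5*K)
w(S) = 6/5 (w(S) = 6*(1/5) = 6/5)
-212*w(R(-2)) = -212*6/5 = -1272/5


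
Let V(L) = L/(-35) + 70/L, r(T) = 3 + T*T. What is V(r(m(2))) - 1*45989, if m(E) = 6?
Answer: -62774056/1365 ≈ -45988.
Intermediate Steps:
r(T) = 3 + T**2
V(L) = 70/L - L/35 (V(L) = L*(-1/35) + 70/L = -L/35 + 70/L = 70/L - L/35)
V(r(m(2))) - 1*45989 = (70/(3 + 6**2) - (3 + 6**2)/35) - 1*45989 = (70/(3 + 36) - (3 + 36)/35) - 45989 = (70/39 - 1/35*39) - 45989 = (70*(1/39) - 39/35) - 45989 = (70/39 - 39/35) - 45989 = 929/1365 - 45989 = -62774056/1365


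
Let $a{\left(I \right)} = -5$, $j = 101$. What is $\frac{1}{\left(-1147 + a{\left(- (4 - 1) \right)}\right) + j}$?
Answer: $- \frac{1}{1051} \approx -0.00095147$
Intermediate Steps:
$\frac{1}{\left(-1147 + a{\left(- (4 - 1) \right)}\right) + j} = \frac{1}{\left(-1147 - 5\right) + 101} = \frac{1}{-1152 + 101} = \frac{1}{-1051} = - \frac{1}{1051}$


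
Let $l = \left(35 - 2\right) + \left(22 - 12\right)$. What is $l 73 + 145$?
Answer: $3284$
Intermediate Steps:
$l = 43$ ($l = 33 + \left(22 - 12\right) = 33 + 10 = 43$)
$l 73 + 145 = 43 \cdot 73 + 145 = 3139 + 145 = 3284$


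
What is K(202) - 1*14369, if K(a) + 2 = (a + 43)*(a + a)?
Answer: 84609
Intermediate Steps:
K(a) = -2 + 2*a*(43 + a) (K(a) = -2 + (a + 43)*(a + a) = -2 + (43 + a)*(2*a) = -2 + 2*a*(43 + a))
K(202) - 1*14369 = (-2 + 2*202² + 86*202) - 1*14369 = (-2 + 2*40804 + 17372) - 14369 = (-2 + 81608 + 17372) - 14369 = 98978 - 14369 = 84609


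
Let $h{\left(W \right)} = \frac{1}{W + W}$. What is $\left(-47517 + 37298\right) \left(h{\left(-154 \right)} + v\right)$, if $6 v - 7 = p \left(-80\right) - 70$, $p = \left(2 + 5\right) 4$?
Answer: $\frac{329483785}{84} \approx 3.9224 \cdot 10^{6}$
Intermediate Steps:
$p = 28$ ($p = 7 \cdot 4 = 28$)
$h{\left(W \right)} = \frac{1}{2 W}$
$v = - \frac{2303}{6}$ ($v = \frac{7}{6} + \frac{28 \left(-80\right) - 70}{6} = \frac{7}{6} + \frac{-2240 - 70}{6} = \frac{7}{6} + \frac{1}{6} \left(-2310\right) = \frac{7}{6} - 385 = - \frac{2303}{6} \approx -383.83$)
$\left(-47517 + 37298\right) \left(h{\left(-154 \right)} + v\right) = \left(-47517 + 37298\right) \left(\frac{1}{2 \left(-154\right)} - \frac{2303}{6}\right) = - 10219 \left(\frac{1}{2} \left(- \frac{1}{154}\right) - \frac{2303}{6}\right) = - 10219 \left(- \frac{1}{308} - \frac{2303}{6}\right) = \left(-10219\right) \left(- \frac{354665}{924}\right) = \frac{329483785}{84}$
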